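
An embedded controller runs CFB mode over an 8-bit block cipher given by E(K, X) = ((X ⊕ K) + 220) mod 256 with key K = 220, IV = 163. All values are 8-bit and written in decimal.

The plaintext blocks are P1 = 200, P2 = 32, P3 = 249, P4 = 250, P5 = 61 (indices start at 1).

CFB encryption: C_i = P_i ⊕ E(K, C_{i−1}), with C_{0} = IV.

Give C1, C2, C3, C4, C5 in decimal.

C1: E(K, 163) = 91; 200 ⊕ 91 = 147.
C2: E(K, 147) = 43; 32 ⊕ 43 = 11.
C3: E(K, 11) = 179; 249 ⊕ 179 = 74.
C4: E(K, 74) = 114; 250 ⊕ 114 = 136.
C5: E(K, 136) = 48; 61 ⊕ 48 = 13.

C1 = 147, C2 = 11, C3 = 74, C4 = 136, C5 = 13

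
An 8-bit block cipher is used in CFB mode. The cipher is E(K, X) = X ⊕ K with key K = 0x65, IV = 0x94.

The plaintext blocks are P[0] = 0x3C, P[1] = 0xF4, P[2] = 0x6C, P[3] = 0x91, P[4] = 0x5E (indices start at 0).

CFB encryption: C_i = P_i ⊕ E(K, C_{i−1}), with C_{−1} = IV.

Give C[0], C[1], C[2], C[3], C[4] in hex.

C[0] = 0xCD, C[1] = 0x5C, C[2] = 0x55, C[3] = 0xA1, C[4] = 0x9A

C[0]: E(K, 0x94) = 0xF1; 0x3C ⊕ 0xF1 = 0xCD.
C[1]: E(K, 0xCD) = 0xA8; 0xF4 ⊕ 0xA8 = 0x5C.
C[2]: E(K, 0x5C) = 0x39; 0x6C ⊕ 0x39 = 0x55.
C[3]: E(K, 0x55) = 0x30; 0x91 ⊕ 0x30 = 0xA1.
C[4]: E(K, 0xA1) = 0xC4; 0x5E ⊕ 0xC4 = 0x9A.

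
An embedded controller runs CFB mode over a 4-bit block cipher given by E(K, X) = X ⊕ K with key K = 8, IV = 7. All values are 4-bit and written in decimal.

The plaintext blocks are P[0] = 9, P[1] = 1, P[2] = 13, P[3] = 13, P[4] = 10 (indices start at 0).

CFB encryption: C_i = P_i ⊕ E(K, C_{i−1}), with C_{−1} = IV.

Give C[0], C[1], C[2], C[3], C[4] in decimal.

C[0]: E(K, 7) = 15; 9 ⊕ 15 = 6.
C[1]: E(K, 6) = 14; 1 ⊕ 14 = 15.
C[2]: E(K, 15) = 7; 13 ⊕ 7 = 10.
C[3]: E(K, 10) = 2; 13 ⊕ 2 = 15.
C[4]: E(K, 15) = 7; 10 ⊕ 7 = 13.

C[0] = 6, C[1] = 15, C[2] = 10, C[3] = 15, C[4] = 13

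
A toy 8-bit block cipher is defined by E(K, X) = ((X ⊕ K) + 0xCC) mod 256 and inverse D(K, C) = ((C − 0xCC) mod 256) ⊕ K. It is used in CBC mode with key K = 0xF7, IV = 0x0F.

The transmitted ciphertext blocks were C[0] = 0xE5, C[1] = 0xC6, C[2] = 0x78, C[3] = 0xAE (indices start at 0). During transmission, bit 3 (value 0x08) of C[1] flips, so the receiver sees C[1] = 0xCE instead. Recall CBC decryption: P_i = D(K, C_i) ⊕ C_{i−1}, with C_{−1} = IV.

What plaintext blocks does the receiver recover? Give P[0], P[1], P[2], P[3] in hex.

P[0] = 0xE1, P[1] = 0x10, P[2] = 0x95, P[3] = 0x6D

Only C[1] changed, to 0xCE. In CBC, a change in C_i garbles P_i and flips the same bit in P_{i+1}. Decrypting the received ciphertext:
P[0]: D(K, 0xE5) = 0xEE; 0xEE ⊕ 0x0F = 0xE1.
P[1]: D(K, 0xCE) = 0xF5; 0xF5 ⊕ 0xE5 = 0x10.
P[2]: D(K, 0x78) = 0x5B; 0x5B ⊕ 0xCE = 0x95.
P[3]: D(K, 0xAE) = 0x15; 0x15 ⊕ 0x78 = 0x6D.
Blocks that differ from the original plaintext: P[1], P[2].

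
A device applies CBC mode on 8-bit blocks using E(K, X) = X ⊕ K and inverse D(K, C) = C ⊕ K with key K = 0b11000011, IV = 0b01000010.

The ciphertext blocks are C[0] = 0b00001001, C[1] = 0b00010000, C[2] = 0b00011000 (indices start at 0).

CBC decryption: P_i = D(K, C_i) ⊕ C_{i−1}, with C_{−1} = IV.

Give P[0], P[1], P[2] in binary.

P[0]: D(K, 0b00001001) = 0b11001010; 0b11001010 ⊕ 0b01000010 = 0b10001000.
P[1]: D(K, 0b00010000) = 0b11010011; 0b11010011 ⊕ 0b00001001 = 0b11011010.
P[2]: D(K, 0b00011000) = 0b11011011; 0b11011011 ⊕ 0b00010000 = 0b11001011.

P[0] = 0b10001000, P[1] = 0b11011010, P[2] = 0b11001011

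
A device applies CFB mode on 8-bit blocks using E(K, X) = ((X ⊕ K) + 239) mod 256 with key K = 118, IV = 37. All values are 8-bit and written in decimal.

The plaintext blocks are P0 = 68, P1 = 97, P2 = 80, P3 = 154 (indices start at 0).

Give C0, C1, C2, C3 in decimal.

C0 = 6, C1 = 62, C2 = 103, C3 = 154

CFB encryption: C_i = P_i ⊕ E(K, C_{i−1}), with C_{−1} = IV.
C0: E(K, 37) = 66; 68 ⊕ 66 = 6.
C1: E(K, 6) = 95; 97 ⊕ 95 = 62.
C2: E(K, 62) = 55; 80 ⊕ 55 = 103.
C3: E(K, 103) = 0; 154 ⊕ 0 = 154.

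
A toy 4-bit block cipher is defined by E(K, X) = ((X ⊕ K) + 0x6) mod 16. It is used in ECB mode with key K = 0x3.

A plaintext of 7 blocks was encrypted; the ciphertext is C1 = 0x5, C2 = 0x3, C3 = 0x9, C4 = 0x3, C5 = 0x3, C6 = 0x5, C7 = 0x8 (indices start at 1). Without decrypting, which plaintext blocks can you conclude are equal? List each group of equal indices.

P1 = P6; P2 = P4 = P5

ECB encrypts each block independently with the same key, so equal ciphertext blocks imply equal plaintext blocks.
C1 = C6 = 0x5, so P1 = P6.
C2 = C4 = C5 = 0x3, so P2 = P4 = P5.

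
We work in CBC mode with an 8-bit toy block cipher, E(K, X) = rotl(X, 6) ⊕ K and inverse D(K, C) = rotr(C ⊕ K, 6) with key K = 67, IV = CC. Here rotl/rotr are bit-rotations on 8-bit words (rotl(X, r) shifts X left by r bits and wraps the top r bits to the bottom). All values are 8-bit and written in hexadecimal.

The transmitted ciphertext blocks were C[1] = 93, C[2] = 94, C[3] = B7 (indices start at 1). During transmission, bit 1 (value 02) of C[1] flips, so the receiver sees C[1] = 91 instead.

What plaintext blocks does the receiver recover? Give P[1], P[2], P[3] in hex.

P[1] = 17, P[2] = 5E, P[3] = D7

CBC decryption: P_i = D(K, C_i) ⊕ C_{i−1}, with C_{0} = IV.
Only C[1] changed, to 91. In CBC, a change in C_i garbles P_i and flips the same bit in P_{i+1}. Decrypting the received ciphertext:
P[1]: D(K, 91) = DB; DB ⊕ CC = 17.
P[2]: D(K, 94) = CF; CF ⊕ 91 = 5E.
P[3]: D(K, B7) = 43; 43 ⊕ 94 = D7.
Blocks that differ from the original plaintext: P[1], P[2].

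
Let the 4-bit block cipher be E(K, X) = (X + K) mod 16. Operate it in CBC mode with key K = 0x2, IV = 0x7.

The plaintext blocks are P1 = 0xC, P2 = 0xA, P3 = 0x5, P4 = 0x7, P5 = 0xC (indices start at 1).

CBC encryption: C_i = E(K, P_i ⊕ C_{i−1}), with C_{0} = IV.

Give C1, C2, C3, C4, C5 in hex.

C1 = 0xD, C2 = 0x9, C3 = 0xE, C4 = 0xB, C5 = 0x9

C1: P1 ⊕ 0x7 = 0xB; E(K, 0xB) = 0xD.
C2: P2 ⊕ 0xD = 0x7; E(K, 0x7) = 0x9.
C3: P3 ⊕ 0x9 = 0xC; E(K, 0xC) = 0xE.
C4: P4 ⊕ 0xE = 0x9; E(K, 0x9) = 0xB.
C5: P5 ⊕ 0xB = 0x7; E(K, 0x7) = 0x9.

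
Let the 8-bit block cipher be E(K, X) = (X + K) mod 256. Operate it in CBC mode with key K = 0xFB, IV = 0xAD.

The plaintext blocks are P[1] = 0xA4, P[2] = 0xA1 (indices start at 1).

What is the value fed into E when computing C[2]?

CBC encryption: C_i = E(K, P_i ⊕ C_{i−1}), with C_{0} = IV.
C[1]: P[1] ⊕ 0xAD = 0x09; E(K, 0x09) = 0x04.
C[2]: P[2] ⊕ 0x04 = 0xA5; E(K, 0xA5) = 0xA0.
So the input to E for block [2] is 0xA5.

0xA5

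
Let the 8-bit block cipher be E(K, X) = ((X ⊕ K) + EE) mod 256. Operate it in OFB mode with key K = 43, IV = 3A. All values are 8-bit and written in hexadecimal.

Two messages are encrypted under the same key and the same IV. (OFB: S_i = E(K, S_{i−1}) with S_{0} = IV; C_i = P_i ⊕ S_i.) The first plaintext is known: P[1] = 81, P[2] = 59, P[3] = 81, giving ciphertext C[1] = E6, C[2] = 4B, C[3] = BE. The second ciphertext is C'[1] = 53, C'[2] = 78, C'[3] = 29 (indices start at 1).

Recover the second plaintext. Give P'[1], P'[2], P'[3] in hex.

P'[1] = 34, P'[2] = 6A, P'[3] = 16

In OFB with a reused IV, both messages share the same keystream S_i, so C_i ⊕ C'_i = P_i ⊕ P'_i and thus P'_i = P_i ⊕ C_i ⊕ C'_i.
P'[1]: 81 ⊕ E6 ⊕ 53 = 34.
P'[2]: 59 ⊕ 4B ⊕ 78 = 6A.
P'[3]: 81 ⊕ BE ⊕ 29 = 16.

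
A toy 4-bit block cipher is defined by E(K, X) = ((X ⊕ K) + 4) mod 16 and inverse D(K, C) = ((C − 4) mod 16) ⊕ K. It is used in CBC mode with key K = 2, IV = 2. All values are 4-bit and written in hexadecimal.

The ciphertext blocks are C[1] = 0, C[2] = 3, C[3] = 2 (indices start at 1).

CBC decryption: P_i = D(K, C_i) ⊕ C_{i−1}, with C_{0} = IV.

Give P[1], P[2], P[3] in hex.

P[1]: D(K, 0) = E; E ⊕ 2 = C.
P[2]: D(K, 3) = D; D ⊕ 0 = D.
P[3]: D(K, 2) = C; C ⊕ 3 = F.

P[1] = C, P[2] = D, P[3] = F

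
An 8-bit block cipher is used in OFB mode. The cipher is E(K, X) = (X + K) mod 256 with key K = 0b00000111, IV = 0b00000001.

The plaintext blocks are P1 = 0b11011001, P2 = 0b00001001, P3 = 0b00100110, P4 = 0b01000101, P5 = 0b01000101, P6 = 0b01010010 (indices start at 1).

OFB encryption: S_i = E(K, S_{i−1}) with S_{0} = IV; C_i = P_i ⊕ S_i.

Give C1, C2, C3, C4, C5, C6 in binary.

C1: S = E(K, 0b00000001) = 0b00001000; 0b11011001 ⊕ 0b00001000 = 0b11010001.
C2: S = E(K, 0b00001000) = 0b00001111; 0b00001001 ⊕ 0b00001111 = 0b00000110.
C3: S = E(K, 0b00001111) = 0b00010110; 0b00100110 ⊕ 0b00010110 = 0b00110000.
C4: S = E(K, 0b00010110) = 0b00011101; 0b01000101 ⊕ 0b00011101 = 0b01011000.
C5: S = E(K, 0b00011101) = 0b00100100; 0b01000101 ⊕ 0b00100100 = 0b01100001.
C6: S = E(K, 0b00100100) = 0b00101011; 0b01010010 ⊕ 0b00101011 = 0b01111001.

C1 = 0b11010001, C2 = 0b00000110, C3 = 0b00110000, C4 = 0b01011000, C5 = 0b01100001, C6 = 0b01111001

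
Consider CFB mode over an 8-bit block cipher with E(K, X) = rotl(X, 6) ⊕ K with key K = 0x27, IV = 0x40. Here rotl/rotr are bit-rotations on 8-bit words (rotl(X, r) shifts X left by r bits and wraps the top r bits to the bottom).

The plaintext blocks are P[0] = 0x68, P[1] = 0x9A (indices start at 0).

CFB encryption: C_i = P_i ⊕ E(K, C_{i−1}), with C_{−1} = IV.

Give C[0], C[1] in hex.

C[0] = 0x5F, C[1] = 0x6A

C[0]: E(K, 0x40) = 0x37; 0x68 ⊕ 0x37 = 0x5F.
C[1]: E(K, 0x5F) = 0xF0; 0x9A ⊕ 0xF0 = 0x6A.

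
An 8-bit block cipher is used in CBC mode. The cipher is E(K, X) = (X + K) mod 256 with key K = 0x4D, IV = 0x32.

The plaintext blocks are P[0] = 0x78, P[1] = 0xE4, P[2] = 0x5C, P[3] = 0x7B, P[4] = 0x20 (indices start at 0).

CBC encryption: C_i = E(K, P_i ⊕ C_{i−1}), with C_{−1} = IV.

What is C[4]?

C[4] = 0x4C

C[0]: P[0] ⊕ 0x32 = 0x4A; E(K, 0x4A) = 0x97.
C[1]: P[1] ⊕ 0x97 = 0x73; E(K, 0x73) = 0xC0.
C[2]: P[2] ⊕ 0xC0 = 0x9C; E(K, 0x9C) = 0xE9.
C[3]: P[3] ⊕ 0xE9 = 0x92; E(K, 0x92) = 0xDF.
C[4]: P[4] ⊕ 0xDF = 0xFF; E(K, 0xFF) = 0x4C.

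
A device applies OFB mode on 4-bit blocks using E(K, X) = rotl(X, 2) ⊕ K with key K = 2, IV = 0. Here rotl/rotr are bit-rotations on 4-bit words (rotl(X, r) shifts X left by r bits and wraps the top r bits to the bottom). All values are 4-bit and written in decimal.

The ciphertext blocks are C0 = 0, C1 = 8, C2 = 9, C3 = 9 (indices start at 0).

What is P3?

OFB decryption: S_i = E(K, S_{i−1}) with S_{−1} = IV; P_i = C_i ⊕ S_i.
P0: S = E(K, 0) = 2; 0 ⊕ 2 = 2.
P1: S = E(K, 2) = 10; 8 ⊕ 10 = 2.
P2: S = E(K, 10) = 8; 9 ⊕ 8 = 1.
P3: S = E(K, 8) = 0; 9 ⊕ 0 = 9.

P3 = 9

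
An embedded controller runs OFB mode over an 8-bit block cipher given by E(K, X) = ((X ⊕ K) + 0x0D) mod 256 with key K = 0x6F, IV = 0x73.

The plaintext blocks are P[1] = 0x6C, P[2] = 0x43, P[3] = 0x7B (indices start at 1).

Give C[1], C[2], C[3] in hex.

C[1] = 0x45, C[2] = 0x10, C[3] = 0x32

OFB encryption: S_i = E(K, S_{i−1}) with S_{0} = IV; C_i = P_i ⊕ S_i.
C[1]: S = E(K, 0x73) = 0x29; 0x6C ⊕ 0x29 = 0x45.
C[2]: S = E(K, 0x29) = 0x53; 0x43 ⊕ 0x53 = 0x10.
C[3]: S = E(K, 0x53) = 0x49; 0x7B ⊕ 0x49 = 0x32.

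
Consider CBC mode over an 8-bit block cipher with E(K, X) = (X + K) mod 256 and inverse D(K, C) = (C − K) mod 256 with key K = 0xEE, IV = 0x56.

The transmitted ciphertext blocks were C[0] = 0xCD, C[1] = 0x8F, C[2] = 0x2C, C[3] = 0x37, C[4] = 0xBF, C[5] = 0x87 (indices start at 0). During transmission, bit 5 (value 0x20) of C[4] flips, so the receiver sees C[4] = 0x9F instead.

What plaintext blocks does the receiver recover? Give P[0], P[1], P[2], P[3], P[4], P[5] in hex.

P[0] = 0x89, P[1] = 0x6C, P[2] = 0xB1, P[3] = 0x65, P[4] = 0x86, P[5] = 0x06

CBC decryption: P_i = D(K, C_i) ⊕ C_{i−1}, with C_{−1} = IV.
Only C[4] changed, to 0x9F. In CBC, a change in C_i garbles P_i and flips the same bit in P_{i+1}. Decrypting the received ciphertext:
P[0]: D(K, 0xCD) = 0xDF; 0xDF ⊕ 0x56 = 0x89.
P[1]: D(K, 0x8F) = 0xA1; 0xA1 ⊕ 0xCD = 0x6C.
P[2]: D(K, 0x2C) = 0x3E; 0x3E ⊕ 0x8F = 0xB1.
P[3]: D(K, 0x37) = 0x49; 0x49 ⊕ 0x2C = 0x65.
P[4]: D(K, 0x9F) = 0xB1; 0xB1 ⊕ 0x37 = 0x86.
P[5]: D(K, 0x87) = 0x99; 0x99 ⊕ 0x9F = 0x06.
Blocks that differ from the original plaintext: P[4], P[5].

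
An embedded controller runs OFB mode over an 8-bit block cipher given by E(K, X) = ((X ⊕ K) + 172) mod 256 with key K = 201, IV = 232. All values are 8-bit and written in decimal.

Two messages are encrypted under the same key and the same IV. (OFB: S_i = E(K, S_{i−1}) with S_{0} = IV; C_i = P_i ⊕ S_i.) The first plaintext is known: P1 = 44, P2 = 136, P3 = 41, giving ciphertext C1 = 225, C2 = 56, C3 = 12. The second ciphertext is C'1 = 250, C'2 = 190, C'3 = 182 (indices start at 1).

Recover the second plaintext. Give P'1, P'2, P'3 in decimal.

In OFB with a reused IV, both messages share the same keystream S_i, so C_i ⊕ C'_i = P_i ⊕ P'_i and thus P'_i = P_i ⊕ C_i ⊕ C'_i.
P'1: 44 ⊕ 225 ⊕ 250 = 55.
P'2: 136 ⊕ 56 ⊕ 190 = 14.
P'3: 41 ⊕ 12 ⊕ 182 = 147.

P'1 = 55, P'2 = 14, P'3 = 147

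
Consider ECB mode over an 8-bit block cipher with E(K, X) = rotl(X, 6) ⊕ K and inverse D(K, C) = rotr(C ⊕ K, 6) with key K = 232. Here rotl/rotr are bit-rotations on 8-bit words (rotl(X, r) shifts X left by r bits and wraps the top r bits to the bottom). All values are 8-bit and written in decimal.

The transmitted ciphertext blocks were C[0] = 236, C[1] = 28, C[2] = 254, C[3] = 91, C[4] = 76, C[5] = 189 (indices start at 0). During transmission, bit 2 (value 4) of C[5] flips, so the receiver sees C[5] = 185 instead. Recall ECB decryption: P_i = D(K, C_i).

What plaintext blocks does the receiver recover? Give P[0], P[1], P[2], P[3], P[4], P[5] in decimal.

Only C[5] changed, to 185. In ECB, a change in C_i affects only P_i. Decrypting the received ciphertext:
P[0]: D(K, 236) = 16.
P[1]: D(K, 28) = 211.
P[2]: D(K, 254) = 88.
P[3]: D(K, 91) = 206.
P[4]: D(K, 76) = 146.
P[5]: D(K, 185) = 69.
Blocks that differ from the original plaintext: P[5].

P[0] = 16, P[1] = 211, P[2] = 88, P[3] = 206, P[4] = 146, P[5] = 69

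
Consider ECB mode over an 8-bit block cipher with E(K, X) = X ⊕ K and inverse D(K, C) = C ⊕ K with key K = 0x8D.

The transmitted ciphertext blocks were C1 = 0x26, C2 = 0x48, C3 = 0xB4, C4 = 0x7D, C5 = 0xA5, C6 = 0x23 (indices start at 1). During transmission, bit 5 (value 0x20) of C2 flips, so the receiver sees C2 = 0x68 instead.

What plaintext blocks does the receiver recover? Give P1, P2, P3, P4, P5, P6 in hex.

P1 = 0xAB, P2 = 0xE5, P3 = 0x39, P4 = 0xF0, P5 = 0x28, P6 = 0xAE

ECB decryption: P_i = D(K, C_i).
Only C2 changed, to 0x68. In ECB, a change in C_i affects only P_i. Decrypting the received ciphertext:
P1: D(K, 0x26) = 0xAB.
P2: D(K, 0x68) = 0xE5.
P3: D(K, 0xB4) = 0x39.
P4: D(K, 0x7D) = 0xF0.
P5: D(K, 0xA5) = 0x28.
P6: D(K, 0x23) = 0xAE.
Blocks that differ from the original plaintext: P2.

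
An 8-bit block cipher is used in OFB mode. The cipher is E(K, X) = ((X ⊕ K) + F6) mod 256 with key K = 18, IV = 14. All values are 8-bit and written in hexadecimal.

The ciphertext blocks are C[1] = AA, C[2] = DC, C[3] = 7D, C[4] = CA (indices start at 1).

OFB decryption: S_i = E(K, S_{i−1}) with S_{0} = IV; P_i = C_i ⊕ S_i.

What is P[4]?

P[4] = 16

P[1]: S = E(K, 14) = 02; AA ⊕ 02 = A8.
P[2]: S = E(K, 02) = 10; DC ⊕ 10 = CC.
P[3]: S = E(K, 10) = FE; 7D ⊕ FE = 83.
P[4]: S = E(K, FE) = DC; CA ⊕ DC = 16.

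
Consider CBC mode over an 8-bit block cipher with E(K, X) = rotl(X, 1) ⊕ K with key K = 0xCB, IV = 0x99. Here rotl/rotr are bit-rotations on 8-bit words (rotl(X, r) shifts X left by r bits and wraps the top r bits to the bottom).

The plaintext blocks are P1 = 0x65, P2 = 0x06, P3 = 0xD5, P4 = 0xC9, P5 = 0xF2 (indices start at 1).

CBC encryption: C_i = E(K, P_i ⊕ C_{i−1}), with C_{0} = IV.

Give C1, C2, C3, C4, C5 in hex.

C1 = 0x32, C2 = 0xA3, C3 = 0x27, C4 = 0x16, C5 = 0x02

C1: P1 ⊕ 0x99 = 0xFC; E(K, 0xFC) = 0x32.
C2: P2 ⊕ 0x32 = 0x34; E(K, 0x34) = 0xA3.
C3: P3 ⊕ 0xA3 = 0x76; E(K, 0x76) = 0x27.
C4: P4 ⊕ 0x27 = 0xEE; E(K, 0xEE) = 0x16.
C5: P5 ⊕ 0x16 = 0xE4; E(K, 0xE4) = 0x02.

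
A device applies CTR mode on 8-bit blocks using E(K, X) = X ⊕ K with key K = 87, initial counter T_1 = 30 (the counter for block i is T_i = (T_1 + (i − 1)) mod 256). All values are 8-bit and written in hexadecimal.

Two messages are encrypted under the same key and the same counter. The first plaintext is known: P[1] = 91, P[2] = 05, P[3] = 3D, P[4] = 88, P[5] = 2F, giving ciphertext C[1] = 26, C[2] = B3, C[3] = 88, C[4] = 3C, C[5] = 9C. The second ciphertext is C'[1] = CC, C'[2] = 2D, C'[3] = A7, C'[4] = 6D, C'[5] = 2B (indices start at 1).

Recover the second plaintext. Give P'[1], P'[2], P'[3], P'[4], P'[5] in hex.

P'[1] = 7B, P'[2] = 9B, P'[3] = 12, P'[4] = D9, P'[5] = 98

In CTR with a reused counter, both messages share the same keystream S_i, so C_i ⊕ C'_i = P_i ⊕ P'_i and thus P'_i = P_i ⊕ C_i ⊕ C'_i.
P'[1]: 91 ⊕ 26 ⊕ CC = 7B.
P'[2]: 05 ⊕ B3 ⊕ 2D = 9B.
P'[3]: 3D ⊕ 88 ⊕ A7 = 12.
P'[4]: 88 ⊕ 3C ⊕ 6D = D9.
P'[5]: 2F ⊕ 9C ⊕ 2B = 98.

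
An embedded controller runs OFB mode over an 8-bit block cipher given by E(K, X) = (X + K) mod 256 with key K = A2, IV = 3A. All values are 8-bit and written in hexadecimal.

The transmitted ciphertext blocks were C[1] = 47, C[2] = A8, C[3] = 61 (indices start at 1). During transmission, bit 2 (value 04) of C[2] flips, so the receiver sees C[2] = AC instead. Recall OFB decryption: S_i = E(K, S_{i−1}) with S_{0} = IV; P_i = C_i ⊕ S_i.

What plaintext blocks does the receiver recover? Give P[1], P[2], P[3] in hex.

P[1] = 9B, P[2] = D2, P[3] = 41

Only C[2] changed, to AC. In OFB, a change in C_i flips the same bit in P_i only; the keystream is unaffected. Decrypting the received ciphertext:
P[1]: S = E(K, 3A) = DC; 47 ⊕ DC = 9B.
P[2]: S = E(K, DC) = 7E; AC ⊕ 7E = D2.
P[3]: S = E(K, 7E) = 20; 61 ⊕ 20 = 41.
Blocks that differ from the original plaintext: P[2].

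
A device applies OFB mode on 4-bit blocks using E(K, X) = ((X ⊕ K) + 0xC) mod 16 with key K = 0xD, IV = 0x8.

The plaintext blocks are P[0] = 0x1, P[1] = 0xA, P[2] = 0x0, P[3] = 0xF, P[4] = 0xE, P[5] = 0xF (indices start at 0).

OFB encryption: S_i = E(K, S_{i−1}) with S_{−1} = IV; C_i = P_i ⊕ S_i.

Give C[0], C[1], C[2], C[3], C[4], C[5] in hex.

C[0]: S = E(K, 0x8) = 0x1; 0x1 ⊕ 0x1 = 0x0.
C[1]: S = E(K, 0x1) = 0x8; 0xA ⊕ 0x8 = 0x2.
C[2]: S = E(K, 0x8) = 0x1; 0x0 ⊕ 0x1 = 0x1.
C[3]: S = E(K, 0x1) = 0x8; 0xF ⊕ 0x8 = 0x7.
C[4]: S = E(K, 0x8) = 0x1; 0xE ⊕ 0x1 = 0xF.
C[5]: S = E(K, 0x1) = 0x8; 0xF ⊕ 0x8 = 0x7.

C[0] = 0x0, C[1] = 0x2, C[2] = 0x1, C[3] = 0x7, C[4] = 0xF, C[5] = 0x7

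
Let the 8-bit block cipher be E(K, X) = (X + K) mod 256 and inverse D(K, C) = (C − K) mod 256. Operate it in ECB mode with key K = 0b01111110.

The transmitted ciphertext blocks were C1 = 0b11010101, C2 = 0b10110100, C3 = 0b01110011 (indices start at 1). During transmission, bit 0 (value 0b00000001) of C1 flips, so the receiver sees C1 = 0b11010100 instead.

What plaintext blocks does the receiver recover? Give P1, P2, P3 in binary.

P1 = 0b01010110, P2 = 0b00110110, P3 = 0b11110101

ECB decryption: P_i = D(K, C_i).
Only C1 changed, to 0b11010100. In ECB, a change in C_i affects only P_i. Decrypting the received ciphertext:
P1: D(K, 0b11010100) = 0b01010110.
P2: D(K, 0b10110100) = 0b00110110.
P3: D(K, 0b01110011) = 0b11110101.
Blocks that differ from the original plaintext: P1.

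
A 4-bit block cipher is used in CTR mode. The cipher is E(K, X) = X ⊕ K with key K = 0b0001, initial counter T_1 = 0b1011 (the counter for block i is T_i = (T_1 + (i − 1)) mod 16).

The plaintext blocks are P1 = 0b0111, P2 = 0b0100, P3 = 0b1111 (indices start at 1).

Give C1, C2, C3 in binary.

CTR encryption: S_i = E(K, T_i) where T_i is the counter for block i; C_i = P_i ⊕ S_i.
C1: T = 0b1011, S = E(K, T) = 0b1010; 0b0111 ⊕ 0b1010 = 0b1101.
C2: T = 0b1100, S = E(K, T) = 0b1101; 0b0100 ⊕ 0b1101 = 0b1001.
C3: T = 0b1101, S = E(K, T) = 0b1100; 0b1111 ⊕ 0b1100 = 0b0011.

C1 = 0b1101, C2 = 0b1001, C3 = 0b0011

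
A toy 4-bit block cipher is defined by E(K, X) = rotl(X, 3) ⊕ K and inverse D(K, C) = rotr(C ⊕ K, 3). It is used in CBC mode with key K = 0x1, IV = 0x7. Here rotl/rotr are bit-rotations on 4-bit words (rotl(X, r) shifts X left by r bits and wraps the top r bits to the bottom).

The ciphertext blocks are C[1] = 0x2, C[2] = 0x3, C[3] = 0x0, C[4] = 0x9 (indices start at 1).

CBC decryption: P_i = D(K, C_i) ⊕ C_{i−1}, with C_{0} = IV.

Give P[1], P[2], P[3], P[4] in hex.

P[1] = 0x1, P[2] = 0x6, P[3] = 0x1, P[4] = 0x1

P[1]: D(K, 0x2) = 0x6; 0x6 ⊕ 0x7 = 0x1.
P[2]: D(K, 0x3) = 0x4; 0x4 ⊕ 0x2 = 0x6.
P[3]: D(K, 0x0) = 0x2; 0x2 ⊕ 0x3 = 0x1.
P[4]: D(K, 0x9) = 0x1; 0x1 ⊕ 0x0 = 0x1.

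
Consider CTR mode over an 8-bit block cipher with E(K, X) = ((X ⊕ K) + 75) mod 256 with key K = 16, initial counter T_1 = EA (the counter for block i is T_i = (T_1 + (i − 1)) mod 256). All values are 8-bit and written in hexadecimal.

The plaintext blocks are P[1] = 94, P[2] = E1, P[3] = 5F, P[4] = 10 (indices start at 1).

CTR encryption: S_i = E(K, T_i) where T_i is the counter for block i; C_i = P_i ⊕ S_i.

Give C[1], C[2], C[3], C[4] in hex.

C[1] = E5, C[2] = 93, C[3] = 30, C[4] = 60

C[1]: T = EA, S = E(K, T) = 71; 94 ⊕ 71 = E5.
C[2]: T = EB, S = E(K, T) = 72; E1 ⊕ 72 = 93.
C[3]: T = EC, S = E(K, T) = 6F; 5F ⊕ 6F = 30.
C[4]: T = ED, S = E(K, T) = 70; 10 ⊕ 70 = 60.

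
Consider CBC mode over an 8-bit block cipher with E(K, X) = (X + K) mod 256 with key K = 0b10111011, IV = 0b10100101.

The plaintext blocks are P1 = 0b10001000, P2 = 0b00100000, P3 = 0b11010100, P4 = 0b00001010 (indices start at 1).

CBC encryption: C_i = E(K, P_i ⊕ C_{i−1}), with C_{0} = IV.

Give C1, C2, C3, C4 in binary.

C1: P1 ⊕ 0b10100101 = 0b00101101; E(K, 0b00101101) = 0b11101000.
C2: P2 ⊕ 0b11101000 = 0b11001000; E(K, 0b11001000) = 0b10000011.
C3: P3 ⊕ 0b10000011 = 0b01010111; E(K, 0b01010111) = 0b00010010.
C4: P4 ⊕ 0b00010010 = 0b00011000; E(K, 0b00011000) = 0b11010011.

C1 = 0b11101000, C2 = 0b10000011, C3 = 0b00010010, C4 = 0b11010011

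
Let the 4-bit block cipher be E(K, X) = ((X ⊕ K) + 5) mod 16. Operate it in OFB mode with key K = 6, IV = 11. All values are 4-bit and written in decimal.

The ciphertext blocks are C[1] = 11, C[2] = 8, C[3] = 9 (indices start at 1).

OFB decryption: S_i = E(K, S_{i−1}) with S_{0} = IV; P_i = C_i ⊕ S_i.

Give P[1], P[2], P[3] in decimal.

P[1]: S = E(K, 11) = 2; 11 ⊕ 2 = 9.
P[2]: S = E(K, 2) = 9; 8 ⊕ 9 = 1.
P[3]: S = E(K, 9) = 4; 9 ⊕ 4 = 13.

P[1] = 9, P[2] = 1, P[3] = 13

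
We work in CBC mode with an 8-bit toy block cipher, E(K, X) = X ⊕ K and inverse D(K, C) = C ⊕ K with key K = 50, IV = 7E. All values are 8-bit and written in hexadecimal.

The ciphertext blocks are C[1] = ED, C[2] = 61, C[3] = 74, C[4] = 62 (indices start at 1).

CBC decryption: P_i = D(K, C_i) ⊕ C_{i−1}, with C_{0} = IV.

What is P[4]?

P[4] = 46

P[4]: D(K, 62) = 32; 32 ⊕ 74 = 46.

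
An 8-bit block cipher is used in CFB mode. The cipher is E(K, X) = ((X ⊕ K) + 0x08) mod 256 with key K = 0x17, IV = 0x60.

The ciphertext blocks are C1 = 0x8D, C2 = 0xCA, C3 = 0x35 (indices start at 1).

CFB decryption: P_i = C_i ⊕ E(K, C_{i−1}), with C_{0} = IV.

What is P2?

P2 = 0x68

P2: E(K, 0x8D) = 0xA2; 0xCA ⊕ 0xA2 = 0x68.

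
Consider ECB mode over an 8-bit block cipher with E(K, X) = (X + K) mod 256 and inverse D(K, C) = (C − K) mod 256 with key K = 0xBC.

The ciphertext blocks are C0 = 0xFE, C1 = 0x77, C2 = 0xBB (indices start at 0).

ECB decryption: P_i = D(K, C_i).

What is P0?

P0 = 0x42

P0: D(K, 0xFE) = 0x42.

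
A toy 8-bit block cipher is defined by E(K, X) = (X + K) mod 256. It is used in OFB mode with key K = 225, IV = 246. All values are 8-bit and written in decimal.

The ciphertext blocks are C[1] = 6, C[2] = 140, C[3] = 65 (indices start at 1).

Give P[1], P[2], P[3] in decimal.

P[1] = 209, P[2] = 52, P[3] = 216

OFB decryption: S_i = E(K, S_{i−1}) with S_{0} = IV; P_i = C_i ⊕ S_i.
P[1]: S = E(K, 246) = 215; 6 ⊕ 215 = 209.
P[2]: S = E(K, 215) = 184; 140 ⊕ 184 = 52.
P[3]: S = E(K, 184) = 153; 65 ⊕ 153 = 216.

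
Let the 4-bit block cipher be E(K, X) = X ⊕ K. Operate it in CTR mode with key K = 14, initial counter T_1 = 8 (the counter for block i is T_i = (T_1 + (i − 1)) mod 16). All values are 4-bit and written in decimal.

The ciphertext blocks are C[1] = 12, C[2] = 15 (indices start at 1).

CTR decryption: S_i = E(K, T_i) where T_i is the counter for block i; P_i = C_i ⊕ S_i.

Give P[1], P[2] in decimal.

P[1]: T = 8, S = E(K, T) = 6; 12 ⊕ 6 = 10.
P[2]: T = 9, S = E(K, T) = 7; 15 ⊕ 7 = 8.

P[1] = 10, P[2] = 8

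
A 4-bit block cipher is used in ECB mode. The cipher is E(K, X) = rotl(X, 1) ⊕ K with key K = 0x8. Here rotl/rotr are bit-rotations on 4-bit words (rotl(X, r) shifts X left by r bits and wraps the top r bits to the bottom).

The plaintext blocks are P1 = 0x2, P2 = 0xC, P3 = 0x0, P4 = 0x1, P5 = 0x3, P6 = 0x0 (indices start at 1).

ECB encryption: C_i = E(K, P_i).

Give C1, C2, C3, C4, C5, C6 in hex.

C1 = 0xC, C2 = 0x1, C3 = 0x8, C4 = 0xA, C5 = 0xE, C6 = 0x8

C1: E(K, 0x2) = 0xC.
C2: E(K, 0xC) = 0x1.
C3: E(K, 0x0) = 0x8.
C4: E(K, 0x1) = 0xA.
C5: E(K, 0x3) = 0xE.
C6: E(K, 0x0) = 0x8.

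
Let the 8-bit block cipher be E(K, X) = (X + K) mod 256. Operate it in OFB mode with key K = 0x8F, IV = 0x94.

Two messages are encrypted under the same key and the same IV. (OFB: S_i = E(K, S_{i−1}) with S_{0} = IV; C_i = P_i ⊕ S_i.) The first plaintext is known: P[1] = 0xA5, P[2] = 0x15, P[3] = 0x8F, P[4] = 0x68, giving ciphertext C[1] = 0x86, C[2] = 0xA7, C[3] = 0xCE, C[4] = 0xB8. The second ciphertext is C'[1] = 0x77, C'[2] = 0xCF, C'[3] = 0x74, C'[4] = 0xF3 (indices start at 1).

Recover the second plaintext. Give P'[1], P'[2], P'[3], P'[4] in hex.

In OFB with a reused IV, both messages share the same keystream S_i, so C_i ⊕ C'_i = P_i ⊕ P'_i and thus P'_i = P_i ⊕ C_i ⊕ C'_i.
P'[1]: 0xA5 ⊕ 0x86 ⊕ 0x77 = 0x54.
P'[2]: 0x15 ⊕ 0xA7 ⊕ 0xCF = 0x7D.
P'[3]: 0x8F ⊕ 0xCE ⊕ 0x74 = 0x35.
P'[4]: 0x68 ⊕ 0xB8 ⊕ 0xF3 = 0x23.

P'[1] = 0x54, P'[2] = 0x7D, P'[3] = 0x35, P'[4] = 0x23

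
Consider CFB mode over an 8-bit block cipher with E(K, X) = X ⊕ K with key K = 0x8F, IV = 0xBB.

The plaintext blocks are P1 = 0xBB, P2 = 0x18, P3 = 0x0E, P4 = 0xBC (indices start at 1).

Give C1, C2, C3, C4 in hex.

C1 = 0x8F, C2 = 0x18, C3 = 0x99, C4 = 0xAA

CFB encryption: C_i = P_i ⊕ E(K, C_{i−1}), with C_{0} = IV.
C1: E(K, 0xBB) = 0x34; 0xBB ⊕ 0x34 = 0x8F.
C2: E(K, 0x8F) = 0x00; 0x18 ⊕ 0x00 = 0x18.
C3: E(K, 0x18) = 0x97; 0x0E ⊕ 0x97 = 0x99.
C4: E(K, 0x99) = 0x16; 0xBC ⊕ 0x16 = 0xAA.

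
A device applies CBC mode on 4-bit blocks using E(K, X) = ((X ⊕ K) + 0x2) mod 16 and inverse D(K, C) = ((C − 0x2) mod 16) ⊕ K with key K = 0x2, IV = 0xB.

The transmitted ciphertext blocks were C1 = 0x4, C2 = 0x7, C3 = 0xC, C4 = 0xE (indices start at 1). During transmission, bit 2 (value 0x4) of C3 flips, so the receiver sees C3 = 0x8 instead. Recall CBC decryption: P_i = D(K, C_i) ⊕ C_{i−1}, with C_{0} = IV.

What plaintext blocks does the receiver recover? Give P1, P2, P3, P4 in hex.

P1 = 0xB, P2 = 0x3, P3 = 0x3, P4 = 0x6

Only C3 changed, to 0x8. In CBC, a change in C_i garbles P_i and flips the same bit in P_{i+1}. Decrypting the received ciphertext:
P1: D(K, 0x4) = 0x0; 0x0 ⊕ 0xB = 0xB.
P2: D(K, 0x7) = 0x7; 0x7 ⊕ 0x4 = 0x3.
P3: D(K, 0x8) = 0x4; 0x4 ⊕ 0x7 = 0x3.
P4: D(K, 0xE) = 0xE; 0xE ⊕ 0x8 = 0x6.
Blocks that differ from the original plaintext: P3, P4.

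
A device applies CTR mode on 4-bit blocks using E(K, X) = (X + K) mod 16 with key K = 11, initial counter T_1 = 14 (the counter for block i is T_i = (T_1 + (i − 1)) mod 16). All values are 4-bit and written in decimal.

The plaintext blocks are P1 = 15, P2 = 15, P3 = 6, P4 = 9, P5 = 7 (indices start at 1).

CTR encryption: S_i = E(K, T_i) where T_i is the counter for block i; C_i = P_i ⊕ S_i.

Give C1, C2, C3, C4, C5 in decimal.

C1: T = 14, S = E(K, T) = 9; 15 ⊕ 9 = 6.
C2: T = 15, S = E(K, T) = 10; 15 ⊕ 10 = 5.
C3: T = 0, S = E(K, T) = 11; 6 ⊕ 11 = 13.
C4: T = 1, S = E(K, T) = 12; 9 ⊕ 12 = 5.
C5: T = 2, S = E(K, T) = 13; 7 ⊕ 13 = 10.

C1 = 6, C2 = 5, C3 = 13, C4 = 5, C5 = 10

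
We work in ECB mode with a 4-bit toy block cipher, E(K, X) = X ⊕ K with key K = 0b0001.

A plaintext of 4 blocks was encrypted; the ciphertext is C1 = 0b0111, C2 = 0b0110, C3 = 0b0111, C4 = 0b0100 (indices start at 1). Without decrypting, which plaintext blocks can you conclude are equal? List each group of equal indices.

P1 = P3

ECB encrypts each block independently with the same key, so equal ciphertext blocks imply equal plaintext blocks.
C1 = C3 = 0b0111, so P1 = P3.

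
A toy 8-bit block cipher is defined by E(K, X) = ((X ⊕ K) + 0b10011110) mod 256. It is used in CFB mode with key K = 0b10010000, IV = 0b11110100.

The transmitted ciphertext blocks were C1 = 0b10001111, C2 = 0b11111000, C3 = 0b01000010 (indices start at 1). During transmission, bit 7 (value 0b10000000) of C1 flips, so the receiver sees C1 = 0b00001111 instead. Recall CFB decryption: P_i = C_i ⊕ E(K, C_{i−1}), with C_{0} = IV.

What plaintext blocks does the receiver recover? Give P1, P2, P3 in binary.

P1 = 0b00001101, P2 = 0b11000101, P3 = 0b01000100

Only C1 changed, to 0b00001111. In CFB, a change in C_i flips the same bit in P_i and garbles P_{i+1}. Decrypting the received ciphertext:
P1: E(K, 0b11110100) = 0b00000010; 0b00001111 ⊕ 0b00000010 = 0b00001101.
P2: E(K, 0b00001111) = 0b00111101; 0b11111000 ⊕ 0b00111101 = 0b11000101.
P3: E(K, 0b11111000) = 0b00000110; 0b01000010 ⊕ 0b00000110 = 0b01000100.
Blocks that differ from the original plaintext: P1, P2.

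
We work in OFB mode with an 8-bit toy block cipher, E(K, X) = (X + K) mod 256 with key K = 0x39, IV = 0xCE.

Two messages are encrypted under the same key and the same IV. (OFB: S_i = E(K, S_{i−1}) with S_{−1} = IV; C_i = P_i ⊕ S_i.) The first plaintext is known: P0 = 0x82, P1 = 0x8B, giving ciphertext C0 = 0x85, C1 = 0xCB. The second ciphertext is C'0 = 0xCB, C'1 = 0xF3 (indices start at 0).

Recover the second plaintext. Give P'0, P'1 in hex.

P'0 = 0xCC, P'1 = 0xB3

In OFB with a reused IV, both messages share the same keystream S_i, so C_i ⊕ C'_i = P_i ⊕ P'_i and thus P'_i = P_i ⊕ C_i ⊕ C'_i.
P'0: 0x82 ⊕ 0x85 ⊕ 0xCB = 0xCC.
P'1: 0x8B ⊕ 0xCB ⊕ 0xF3 = 0xB3.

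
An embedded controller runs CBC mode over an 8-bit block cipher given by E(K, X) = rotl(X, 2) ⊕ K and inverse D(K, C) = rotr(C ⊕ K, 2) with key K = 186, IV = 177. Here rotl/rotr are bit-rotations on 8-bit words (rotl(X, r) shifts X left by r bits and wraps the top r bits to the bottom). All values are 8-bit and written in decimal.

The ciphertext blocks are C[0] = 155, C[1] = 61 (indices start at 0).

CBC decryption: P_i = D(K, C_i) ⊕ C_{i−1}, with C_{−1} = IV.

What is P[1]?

P[1]: D(K, 61) = 225; 225 ⊕ 155 = 122.

P[1] = 122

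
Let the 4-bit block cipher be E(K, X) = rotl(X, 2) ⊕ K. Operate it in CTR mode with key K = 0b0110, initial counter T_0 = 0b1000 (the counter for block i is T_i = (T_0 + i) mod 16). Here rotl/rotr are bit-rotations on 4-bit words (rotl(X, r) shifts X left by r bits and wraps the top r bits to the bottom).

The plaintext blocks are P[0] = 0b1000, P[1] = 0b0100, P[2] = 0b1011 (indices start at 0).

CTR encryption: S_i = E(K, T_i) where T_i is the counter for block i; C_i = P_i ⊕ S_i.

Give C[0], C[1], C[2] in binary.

C[0]: T = 0b1000, S = E(K, T) = 0b0100; 0b1000 ⊕ 0b0100 = 0b1100.
C[1]: T = 0b1001, S = E(K, T) = 0b0000; 0b0100 ⊕ 0b0000 = 0b0100.
C[2]: T = 0b1010, S = E(K, T) = 0b1100; 0b1011 ⊕ 0b1100 = 0b0111.

C[0] = 0b1100, C[1] = 0b0100, C[2] = 0b0111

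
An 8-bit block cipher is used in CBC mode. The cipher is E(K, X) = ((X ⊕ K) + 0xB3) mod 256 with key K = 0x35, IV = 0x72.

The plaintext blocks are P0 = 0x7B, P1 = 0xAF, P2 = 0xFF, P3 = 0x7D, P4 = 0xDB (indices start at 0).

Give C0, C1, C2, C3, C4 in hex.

CBC encryption: C_i = E(K, P_i ⊕ C_{i−1}), with C_{−1} = IV.
C0: P0 ⊕ 0x72 = 0x09; E(K, 0x09) = 0xEF.
C1: P1 ⊕ 0xEF = 0x40; E(K, 0x40) = 0x28.
C2: P2 ⊕ 0x28 = 0xD7; E(K, 0xD7) = 0x95.
C3: P3 ⊕ 0x95 = 0xE8; E(K, 0xE8) = 0x90.
C4: P4 ⊕ 0x90 = 0x4B; E(K, 0x4B) = 0x31.

C0 = 0xEF, C1 = 0x28, C2 = 0x95, C3 = 0x90, C4 = 0x31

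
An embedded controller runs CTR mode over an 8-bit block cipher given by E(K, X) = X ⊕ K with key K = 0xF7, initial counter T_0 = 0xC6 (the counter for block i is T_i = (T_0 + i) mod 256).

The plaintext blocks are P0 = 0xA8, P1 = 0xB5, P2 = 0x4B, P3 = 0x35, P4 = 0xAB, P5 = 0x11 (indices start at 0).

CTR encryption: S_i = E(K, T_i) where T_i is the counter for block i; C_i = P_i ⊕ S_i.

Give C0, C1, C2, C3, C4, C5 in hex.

C0 = 0x99, C1 = 0x85, C2 = 0x74, C3 = 0x0B, C4 = 0x96, C5 = 0x2D

C0: T = 0xC6, S = E(K, T) = 0x31; 0xA8 ⊕ 0x31 = 0x99.
C1: T = 0xC7, S = E(K, T) = 0x30; 0xB5 ⊕ 0x30 = 0x85.
C2: T = 0xC8, S = E(K, T) = 0x3F; 0x4B ⊕ 0x3F = 0x74.
C3: T = 0xC9, S = E(K, T) = 0x3E; 0x35 ⊕ 0x3E = 0x0B.
C4: T = 0xCA, S = E(K, T) = 0x3D; 0xAB ⊕ 0x3D = 0x96.
C5: T = 0xCB, S = E(K, T) = 0x3C; 0x11 ⊕ 0x3C = 0x2D.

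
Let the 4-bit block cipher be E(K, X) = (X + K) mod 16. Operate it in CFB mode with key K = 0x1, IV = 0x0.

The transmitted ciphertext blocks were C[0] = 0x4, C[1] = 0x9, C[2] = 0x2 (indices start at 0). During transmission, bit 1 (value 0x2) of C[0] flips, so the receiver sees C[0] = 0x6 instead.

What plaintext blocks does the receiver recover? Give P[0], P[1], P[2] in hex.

P[0] = 0x7, P[1] = 0xE, P[2] = 0x8

CFB decryption: P_i = C_i ⊕ E(K, C_{i−1}), with C_{−1} = IV.
Only C[0] changed, to 0x6. In CFB, a change in C_i flips the same bit in P_i and garbles P_{i+1}. Decrypting the received ciphertext:
P[0]: E(K, 0x0) = 0x1; 0x6 ⊕ 0x1 = 0x7.
P[1]: E(K, 0x6) = 0x7; 0x9 ⊕ 0x7 = 0xE.
P[2]: E(K, 0x9) = 0xA; 0x2 ⊕ 0xA = 0x8.
Blocks that differ from the original plaintext: P[0], P[1].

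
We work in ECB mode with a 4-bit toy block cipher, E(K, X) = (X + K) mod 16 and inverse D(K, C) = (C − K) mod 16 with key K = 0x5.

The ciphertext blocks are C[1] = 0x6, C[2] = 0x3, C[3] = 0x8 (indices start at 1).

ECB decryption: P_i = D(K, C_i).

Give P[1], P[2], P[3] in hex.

P[1] = 0x1, P[2] = 0xE, P[3] = 0x3

P[1]: D(K, 0x6) = 0x1.
P[2]: D(K, 0x3) = 0xE.
P[3]: D(K, 0x8) = 0x3.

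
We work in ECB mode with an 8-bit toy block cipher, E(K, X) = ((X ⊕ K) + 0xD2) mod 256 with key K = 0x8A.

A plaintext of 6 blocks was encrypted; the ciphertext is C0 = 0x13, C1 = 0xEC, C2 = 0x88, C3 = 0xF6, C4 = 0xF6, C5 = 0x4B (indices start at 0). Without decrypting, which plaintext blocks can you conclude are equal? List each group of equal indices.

ECB encrypts each block independently with the same key, so equal ciphertext blocks imply equal plaintext blocks.
C3 = C4 = 0xF6, so P3 = P4.

P3 = P4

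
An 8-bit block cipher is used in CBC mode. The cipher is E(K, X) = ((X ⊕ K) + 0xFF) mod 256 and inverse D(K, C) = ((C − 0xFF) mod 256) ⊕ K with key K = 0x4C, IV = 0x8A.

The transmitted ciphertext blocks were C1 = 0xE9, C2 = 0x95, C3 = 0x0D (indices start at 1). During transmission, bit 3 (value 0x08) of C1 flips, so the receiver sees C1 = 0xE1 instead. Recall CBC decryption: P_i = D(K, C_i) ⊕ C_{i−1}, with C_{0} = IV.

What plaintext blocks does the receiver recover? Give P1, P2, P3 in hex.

Only C1 changed, to 0xE1. In CBC, a change in C_i garbles P_i and flips the same bit in P_{i+1}. Decrypting the received ciphertext:
P1: D(K, 0xE1) = 0xAE; 0xAE ⊕ 0x8A = 0x24.
P2: D(K, 0x95) = 0xDA; 0xDA ⊕ 0xE1 = 0x3B.
P3: D(K, 0x0D) = 0x42; 0x42 ⊕ 0x95 = 0xD7.
Blocks that differ from the original plaintext: P1, P2.

P1 = 0x24, P2 = 0x3B, P3 = 0xD7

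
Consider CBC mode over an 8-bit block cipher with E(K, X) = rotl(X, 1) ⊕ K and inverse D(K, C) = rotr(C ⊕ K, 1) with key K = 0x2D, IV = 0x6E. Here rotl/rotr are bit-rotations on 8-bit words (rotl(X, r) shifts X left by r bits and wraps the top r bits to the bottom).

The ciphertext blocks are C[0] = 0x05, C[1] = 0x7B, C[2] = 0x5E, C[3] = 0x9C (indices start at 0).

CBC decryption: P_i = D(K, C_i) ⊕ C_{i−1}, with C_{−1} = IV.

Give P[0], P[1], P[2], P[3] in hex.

P[0] = 0x7A, P[1] = 0x2E, P[2] = 0xC2, P[3] = 0x86

P[0]: D(K, 0x05) = 0x14; 0x14 ⊕ 0x6E = 0x7A.
P[1]: D(K, 0x7B) = 0x2B; 0x2B ⊕ 0x05 = 0x2E.
P[2]: D(K, 0x5E) = 0xB9; 0xB9 ⊕ 0x7B = 0xC2.
P[3]: D(K, 0x9C) = 0xD8; 0xD8 ⊕ 0x5E = 0x86.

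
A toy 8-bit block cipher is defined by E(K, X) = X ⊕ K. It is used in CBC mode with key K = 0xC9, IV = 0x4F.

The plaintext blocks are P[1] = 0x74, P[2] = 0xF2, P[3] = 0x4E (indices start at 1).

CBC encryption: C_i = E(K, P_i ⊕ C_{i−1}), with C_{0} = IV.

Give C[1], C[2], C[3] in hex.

C[1]: P[1] ⊕ 0x4F = 0x3B; E(K, 0x3B) = 0xF2.
C[2]: P[2] ⊕ 0xF2 = 0x00; E(K, 0x00) = 0xC9.
C[3]: P[3] ⊕ 0xC9 = 0x87; E(K, 0x87) = 0x4E.

C[1] = 0xF2, C[2] = 0xC9, C[3] = 0x4E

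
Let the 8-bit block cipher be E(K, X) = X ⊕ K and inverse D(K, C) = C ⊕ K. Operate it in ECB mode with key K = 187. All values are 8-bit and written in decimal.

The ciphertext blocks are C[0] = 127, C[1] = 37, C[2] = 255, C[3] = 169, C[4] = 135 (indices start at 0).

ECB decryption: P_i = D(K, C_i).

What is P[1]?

P[1] = 158

P[1]: D(K, 37) = 158.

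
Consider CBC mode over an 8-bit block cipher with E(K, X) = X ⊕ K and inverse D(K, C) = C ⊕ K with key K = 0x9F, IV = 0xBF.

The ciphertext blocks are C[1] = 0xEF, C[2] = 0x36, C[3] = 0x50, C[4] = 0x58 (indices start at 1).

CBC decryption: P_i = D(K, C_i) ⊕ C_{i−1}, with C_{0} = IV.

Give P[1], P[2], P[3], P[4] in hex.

P[1]: D(K, 0xEF) = 0x70; 0x70 ⊕ 0xBF = 0xCF.
P[2]: D(K, 0x36) = 0xA9; 0xA9 ⊕ 0xEF = 0x46.
P[3]: D(K, 0x50) = 0xCF; 0xCF ⊕ 0x36 = 0xF9.
P[4]: D(K, 0x58) = 0xC7; 0xC7 ⊕ 0x50 = 0x97.

P[1] = 0xCF, P[2] = 0x46, P[3] = 0xF9, P[4] = 0x97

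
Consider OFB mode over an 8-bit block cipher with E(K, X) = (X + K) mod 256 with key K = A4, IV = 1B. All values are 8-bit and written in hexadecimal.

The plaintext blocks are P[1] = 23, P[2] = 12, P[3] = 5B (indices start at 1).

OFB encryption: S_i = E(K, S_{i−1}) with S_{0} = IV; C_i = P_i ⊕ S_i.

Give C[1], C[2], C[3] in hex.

C[1] = 9C, C[2] = 71, C[3] = 5C

C[1]: S = E(K, 1B) = BF; 23 ⊕ BF = 9C.
C[2]: S = E(K, BF) = 63; 12 ⊕ 63 = 71.
C[3]: S = E(K, 63) = 07; 5B ⊕ 07 = 5C.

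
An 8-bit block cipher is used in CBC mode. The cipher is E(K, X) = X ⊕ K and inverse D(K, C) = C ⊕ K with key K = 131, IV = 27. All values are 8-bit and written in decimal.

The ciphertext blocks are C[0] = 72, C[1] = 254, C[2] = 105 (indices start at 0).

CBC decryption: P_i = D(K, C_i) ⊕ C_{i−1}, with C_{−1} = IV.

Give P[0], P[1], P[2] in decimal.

P[0]: D(K, 72) = 203; 203 ⊕ 27 = 208.
P[1]: D(K, 254) = 125; 125 ⊕ 72 = 53.
P[2]: D(K, 105) = 234; 234 ⊕ 254 = 20.

P[0] = 208, P[1] = 53, P[2] = 20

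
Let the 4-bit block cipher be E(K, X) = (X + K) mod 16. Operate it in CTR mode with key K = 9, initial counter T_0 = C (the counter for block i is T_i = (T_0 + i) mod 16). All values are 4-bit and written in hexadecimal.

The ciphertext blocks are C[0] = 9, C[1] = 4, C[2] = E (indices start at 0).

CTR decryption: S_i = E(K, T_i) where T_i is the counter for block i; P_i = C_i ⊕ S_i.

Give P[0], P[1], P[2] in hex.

P[0]: T = C, S = E(K, T) = 5; 9 ⊕ 5 = C.
P[1]: T = D, S = E(K, T) = 6; 4 ⊕ 6 = 2.
P[2]: T = E, S = E(K, T) = 7; E ⊕ 7 = 9.

P[0] = C, P[1] = 2, P[2] = 9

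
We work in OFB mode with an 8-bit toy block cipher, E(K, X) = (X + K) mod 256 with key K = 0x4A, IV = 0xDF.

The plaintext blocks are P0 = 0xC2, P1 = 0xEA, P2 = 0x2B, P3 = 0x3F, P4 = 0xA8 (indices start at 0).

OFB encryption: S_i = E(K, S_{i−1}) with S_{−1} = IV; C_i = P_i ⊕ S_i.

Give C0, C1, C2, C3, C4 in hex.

C0: S = E(K, 0xDF) = 0x29; 0xC2 ⊕ 0x29 = 0xEB.
C1: S = E(K, 0x29) = 0x73; 0xEA ⊕ 0x73 = 0x99.
C2: S = E(K, 0x73) = 0xBD; 0x2B ⊕ 0xBD = 0x96.
C3: S = E(K, 0xBD) = 0x07; 0x3F ⊕ 0x07 = 0x38.
C4: S = E(K, 0x07) = 0x51; 0xA8 ⊕ 0x51 = 0xF9.

C0 = 0xEB, C1 = 0x99, C2 = 0x96, C3 = 0x38, C4 = 0xF9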